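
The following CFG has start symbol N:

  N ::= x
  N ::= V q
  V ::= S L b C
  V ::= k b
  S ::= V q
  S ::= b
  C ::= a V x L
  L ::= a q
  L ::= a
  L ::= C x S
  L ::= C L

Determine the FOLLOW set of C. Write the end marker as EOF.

{ a, q, x }

In V ::= S L b C: C is at the end, add FOLLOW(V) = { q, x }.
In L ::= C x S: add FIRST(x S) = { x }.
In L ::= C L: add FIRST(L) = { a }.
Union: FOLLOW(C) = { a, q, x }.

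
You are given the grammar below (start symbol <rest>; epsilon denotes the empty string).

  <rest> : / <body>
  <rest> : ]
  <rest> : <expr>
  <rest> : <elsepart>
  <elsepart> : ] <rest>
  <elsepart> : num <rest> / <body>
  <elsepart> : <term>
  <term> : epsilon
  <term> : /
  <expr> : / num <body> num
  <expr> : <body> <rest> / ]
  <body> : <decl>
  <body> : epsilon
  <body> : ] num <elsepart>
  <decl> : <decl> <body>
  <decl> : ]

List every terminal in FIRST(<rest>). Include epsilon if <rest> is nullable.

{ /, ], num, epsilon }

<rest> : / <body> contributes {/}.
<rest> : ] contributes {]}.
From <rest> : <expr>: add FIRST(<expr>) = { /, ], num }.
From <rest> : <elsepart>: add FIRST(<elsepart>) = { /, ], num, epsilon } (including epsilon since <elsepart> is nullable).
Union: FIRST(<rest>) = { /, ], num, epsilon }.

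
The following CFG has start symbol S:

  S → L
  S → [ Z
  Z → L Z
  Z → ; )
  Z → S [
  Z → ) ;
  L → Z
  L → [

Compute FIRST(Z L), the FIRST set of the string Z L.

Add FIRST(Z) = { ), ;, [ }; Z is not nullable, stop.

{ ), ;, [ }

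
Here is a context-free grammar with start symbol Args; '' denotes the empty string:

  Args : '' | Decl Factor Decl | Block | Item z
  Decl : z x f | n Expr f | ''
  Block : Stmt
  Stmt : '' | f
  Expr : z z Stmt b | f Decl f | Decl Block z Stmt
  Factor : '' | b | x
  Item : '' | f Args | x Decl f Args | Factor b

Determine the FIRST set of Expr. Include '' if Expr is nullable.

Expr : z z Stmt b contributes {z}.
Expr : f Decl f contributes {f}.
From Expr : Decl Block z Stmt: Decl, Block nullable, take FIRST(Decl) ∪ FIRST(Block) ∪ {z} = { f, n, z }.
Union: FIRST(Expr) = { f, n, z }.

{ f, n, z }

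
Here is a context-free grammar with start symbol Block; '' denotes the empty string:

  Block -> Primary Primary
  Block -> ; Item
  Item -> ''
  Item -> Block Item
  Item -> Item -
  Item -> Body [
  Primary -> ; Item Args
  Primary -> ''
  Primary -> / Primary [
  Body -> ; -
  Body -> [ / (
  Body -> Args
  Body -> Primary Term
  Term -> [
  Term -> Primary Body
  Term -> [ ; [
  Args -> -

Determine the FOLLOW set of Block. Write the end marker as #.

Block is the start symbol, so # ∈ FOLLOW(Block).
In Item -> Block Item: add FIRST(Item)\{''} = { -, /, ;, [ }.
  Since Item is nullable, also add FOLLOW(Item) = { #, -, /, ;, [ }.
Union: FOLLOW(Block) = { #, -, /, ;, [ }.

{ #, -, /, ;, [ }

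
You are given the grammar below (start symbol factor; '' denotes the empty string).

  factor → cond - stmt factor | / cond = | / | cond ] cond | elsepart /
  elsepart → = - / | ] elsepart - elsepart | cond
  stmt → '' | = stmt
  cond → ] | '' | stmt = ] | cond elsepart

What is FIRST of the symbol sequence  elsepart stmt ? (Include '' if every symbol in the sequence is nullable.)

Add FIRST(elsepart)\{''} = { =, ] }; elsepart is nullable, continue.
Add FIRST(stmt)\{''} = { = }; stmt is nullable, continue.
Every symbol is nullable, so include ''.

{ =, ], '' }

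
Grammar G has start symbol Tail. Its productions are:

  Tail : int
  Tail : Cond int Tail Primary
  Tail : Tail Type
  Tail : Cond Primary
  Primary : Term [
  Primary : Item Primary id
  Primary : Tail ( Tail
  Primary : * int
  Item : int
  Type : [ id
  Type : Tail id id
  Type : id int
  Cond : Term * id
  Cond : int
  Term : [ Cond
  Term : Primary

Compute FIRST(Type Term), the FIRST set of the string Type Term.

{ *, [, id, int }

Add FIRST(Type) = { *, [, id, int }; Type is not nullable, stop.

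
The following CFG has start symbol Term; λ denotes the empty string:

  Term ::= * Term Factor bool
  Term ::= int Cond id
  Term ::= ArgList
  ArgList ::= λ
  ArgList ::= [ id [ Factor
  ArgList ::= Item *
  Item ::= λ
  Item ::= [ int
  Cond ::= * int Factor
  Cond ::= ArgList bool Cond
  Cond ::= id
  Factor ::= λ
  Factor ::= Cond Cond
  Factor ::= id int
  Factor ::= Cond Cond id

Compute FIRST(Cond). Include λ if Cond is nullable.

{ *, [, bool, id }

Cond ::= * int Factor contributes {*}.
From Cond ::= ArgList bool Cond: ArgList nullable, take FIRST(ArgList) ∪ {bool} = { *, [, bool }.
Cond ::= id contributes {id}.
Union: FIRST(Cond) = { *, [, bool, id }.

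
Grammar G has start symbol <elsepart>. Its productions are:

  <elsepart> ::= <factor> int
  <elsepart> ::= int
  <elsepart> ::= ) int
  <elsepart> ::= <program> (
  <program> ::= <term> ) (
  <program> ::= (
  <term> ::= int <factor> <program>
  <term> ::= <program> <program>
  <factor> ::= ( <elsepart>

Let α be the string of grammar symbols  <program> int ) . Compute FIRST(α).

{ (, int }

Add FIRST(<program>) = { (, int }; <program> is not nullable, stop.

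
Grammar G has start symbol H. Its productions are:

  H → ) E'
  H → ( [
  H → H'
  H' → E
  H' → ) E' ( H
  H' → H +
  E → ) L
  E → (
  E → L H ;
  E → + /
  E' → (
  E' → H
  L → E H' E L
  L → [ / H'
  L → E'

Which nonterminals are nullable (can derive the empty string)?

{ } (none)

No nonterminal has an empty production or an RHS whose symbols are all nullable.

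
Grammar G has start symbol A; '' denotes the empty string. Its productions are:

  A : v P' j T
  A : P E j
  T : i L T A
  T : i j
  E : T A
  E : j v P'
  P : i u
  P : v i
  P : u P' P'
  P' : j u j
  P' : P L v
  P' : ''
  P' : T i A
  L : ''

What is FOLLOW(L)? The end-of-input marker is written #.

{ i, v }

In T : i L T A: add FIRST(T A) = { i }.
In P' : P L v: add FIRST(v) = { v }.
Union: FOLLOW(L) = { i, v }.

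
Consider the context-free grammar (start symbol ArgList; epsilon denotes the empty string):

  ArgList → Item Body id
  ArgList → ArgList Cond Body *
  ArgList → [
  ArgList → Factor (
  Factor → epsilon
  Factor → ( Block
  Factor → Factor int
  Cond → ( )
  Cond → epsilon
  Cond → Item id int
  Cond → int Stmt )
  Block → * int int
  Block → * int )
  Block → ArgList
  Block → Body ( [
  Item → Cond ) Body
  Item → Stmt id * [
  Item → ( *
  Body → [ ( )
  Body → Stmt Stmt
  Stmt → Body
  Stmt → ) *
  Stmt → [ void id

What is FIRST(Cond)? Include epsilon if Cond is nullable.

{ (, ), [, int, epsilon }

Cond → ( ) contributes {(}.
Cond → epsilon contributes epsilon.
From Cond → Item id int: add FIRST(Item) = { (, ), [, int }.
Cond → int Stmt ) contributes {int}.
Union: FIRST(Cond) = { (, ), [, int, epsilon }.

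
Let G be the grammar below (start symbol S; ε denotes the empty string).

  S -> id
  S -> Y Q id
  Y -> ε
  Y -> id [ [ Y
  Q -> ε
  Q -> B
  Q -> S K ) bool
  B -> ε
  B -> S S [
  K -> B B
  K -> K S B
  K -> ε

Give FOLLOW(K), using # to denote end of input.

{ ), id }

In Q -> S K ) bool: add FIRST() bool) = { ) }.
In K -> K S B: add FIRST(S B) = { id }.
Union: FOLLOW(K) = { ), id }.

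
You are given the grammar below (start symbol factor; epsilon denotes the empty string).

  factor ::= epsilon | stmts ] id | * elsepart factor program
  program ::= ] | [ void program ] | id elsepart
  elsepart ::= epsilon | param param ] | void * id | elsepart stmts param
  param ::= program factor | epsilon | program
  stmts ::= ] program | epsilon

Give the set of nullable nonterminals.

Directly nullable (have an epsilon-production): factor, elsepart, param, stmts.
No other nonterminal has a production whose RHS symbols are all nullable.

{ elsepart, factor, param, stmts }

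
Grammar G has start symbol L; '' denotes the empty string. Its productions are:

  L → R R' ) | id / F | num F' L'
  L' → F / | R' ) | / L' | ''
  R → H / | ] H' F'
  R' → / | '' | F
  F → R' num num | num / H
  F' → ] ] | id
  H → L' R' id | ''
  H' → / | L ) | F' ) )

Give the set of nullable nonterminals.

Directly nullable (have an ''-production): L', R', H.
No other nonterminal has a production whose RHS symbols are all nullable.

{ H, L', R' }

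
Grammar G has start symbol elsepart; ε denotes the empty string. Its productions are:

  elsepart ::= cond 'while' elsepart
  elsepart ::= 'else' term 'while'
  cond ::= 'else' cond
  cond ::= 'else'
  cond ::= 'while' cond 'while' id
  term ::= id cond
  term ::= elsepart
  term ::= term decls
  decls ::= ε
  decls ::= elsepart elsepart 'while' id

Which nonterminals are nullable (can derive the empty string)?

Directly nullable (have an ε-production): decls.
No other nonterminal has a production whose RHS symbols are all nullable.

{ decls }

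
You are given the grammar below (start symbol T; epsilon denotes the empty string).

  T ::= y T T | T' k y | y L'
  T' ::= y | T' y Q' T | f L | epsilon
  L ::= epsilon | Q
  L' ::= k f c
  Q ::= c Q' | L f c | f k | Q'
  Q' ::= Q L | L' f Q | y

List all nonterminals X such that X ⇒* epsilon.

Directly nullable (have an epsilon-production): T', L.
No other nonterminal has a production whose RHS symbols are all nullable.

{ L, T' }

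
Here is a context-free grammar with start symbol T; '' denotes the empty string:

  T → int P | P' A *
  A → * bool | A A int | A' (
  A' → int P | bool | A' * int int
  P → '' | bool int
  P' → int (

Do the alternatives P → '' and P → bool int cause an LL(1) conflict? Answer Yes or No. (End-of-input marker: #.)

FIRST('') = { '' } and FIRST(bool int) = { bool }.
The first is nullable but FOLLOW(P) = { #, (, * } is disjoint from FIRST of the second.

No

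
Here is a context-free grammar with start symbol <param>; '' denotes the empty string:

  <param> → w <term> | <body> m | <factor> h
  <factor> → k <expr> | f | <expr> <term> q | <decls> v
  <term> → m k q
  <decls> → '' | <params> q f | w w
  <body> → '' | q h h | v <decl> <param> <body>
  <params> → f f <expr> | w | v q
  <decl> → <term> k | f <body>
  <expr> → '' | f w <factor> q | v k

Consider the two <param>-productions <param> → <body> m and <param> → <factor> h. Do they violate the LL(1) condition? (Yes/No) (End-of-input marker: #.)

Yes

FIRST(<body> m) = { m, q, v } and FIRST(<factor> h) = { f, k, m, v, w }.
Both contain m, so the two alternatives are not disjoint — LL(1) conflict.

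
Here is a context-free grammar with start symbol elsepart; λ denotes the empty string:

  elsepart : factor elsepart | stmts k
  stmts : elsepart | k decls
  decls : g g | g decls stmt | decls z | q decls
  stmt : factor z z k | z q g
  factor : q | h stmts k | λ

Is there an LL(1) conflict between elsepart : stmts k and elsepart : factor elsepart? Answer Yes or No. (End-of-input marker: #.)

Yes

FIRST(stmts k) = { h, k, q } and FIRST(factor elsepart) = { h, k, q }.
Both contain h, so the two alternatives are not disjoint — LL(1) conflict.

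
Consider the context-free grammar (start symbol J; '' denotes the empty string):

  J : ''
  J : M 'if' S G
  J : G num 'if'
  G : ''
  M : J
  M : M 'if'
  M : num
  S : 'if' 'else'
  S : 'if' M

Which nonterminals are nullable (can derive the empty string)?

Directly nullable (have an ''-production): J, G.
M : J with every symbol nullable, so M is nullable.
No other nonterminal has a production whose RHS symbols are all nullable.

{ G, J, M }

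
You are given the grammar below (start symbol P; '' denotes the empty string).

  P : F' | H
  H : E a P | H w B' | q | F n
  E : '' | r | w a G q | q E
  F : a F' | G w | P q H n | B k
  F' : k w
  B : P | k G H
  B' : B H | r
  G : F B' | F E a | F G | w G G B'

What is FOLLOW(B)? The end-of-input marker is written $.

{ a, k, q, r, w }

In F : B k: add FIRST(k) = { k }.
In B' : B H: add FIRST(H) = { a, k, q, r, w }.
Union: FOLLOW(B) = { a, k, q, r, w }.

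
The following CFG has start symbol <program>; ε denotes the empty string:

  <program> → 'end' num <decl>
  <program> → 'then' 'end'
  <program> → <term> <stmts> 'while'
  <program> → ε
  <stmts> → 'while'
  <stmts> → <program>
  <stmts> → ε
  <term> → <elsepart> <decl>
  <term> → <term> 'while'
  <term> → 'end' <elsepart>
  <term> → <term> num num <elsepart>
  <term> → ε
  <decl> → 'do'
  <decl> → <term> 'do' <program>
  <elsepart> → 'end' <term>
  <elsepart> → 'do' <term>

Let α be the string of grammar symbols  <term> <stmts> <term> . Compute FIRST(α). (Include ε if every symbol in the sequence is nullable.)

{ 'do', 'end', 'then', 'while', num, ε }

Add FIRST(<term>)\{ε} = { 'do', 'end', 'while', num }; <term> is nullable, continue.
Add FIRST(<stmts>)\{ε} = { 'do', 'end', 'then', 'while', num }; <stmts> is nullable, continue.
Add FIRST(<term>)\{ε} = { 'do', 'end', 'while', num }; <term> is nullable, continue.
Every symbol is nullable, so include ε.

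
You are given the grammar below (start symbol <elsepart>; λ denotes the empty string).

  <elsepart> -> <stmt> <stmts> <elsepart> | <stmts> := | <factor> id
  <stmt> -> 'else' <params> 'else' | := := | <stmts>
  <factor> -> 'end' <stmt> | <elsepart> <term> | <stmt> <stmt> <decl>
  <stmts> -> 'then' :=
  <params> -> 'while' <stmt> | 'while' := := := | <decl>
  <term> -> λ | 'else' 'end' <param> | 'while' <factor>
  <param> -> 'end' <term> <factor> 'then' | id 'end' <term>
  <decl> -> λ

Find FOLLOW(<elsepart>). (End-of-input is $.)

<elsepart> is the start symbol, so $ ∈ FOLLOW(<elsepart>).
In <elsepart> -> <stmt> <stmts> <elsepart>: <elsepart> is at the end, add FOLLOW(<elsepart>) = { $, 'else', 'end', 'then', 'while', :=, id }.
In <factor> -> <elsepart> <term>: add FIRST(<term>)\{λ} = { 'else', 'while' }.
  Since <term> is nullable, also add FOLLOW(<factor>) = { 'else', 'end', 'then', :=, id }.
Union: FOLLOW(<elsepart>) = { $, 'else', 'end', 'then', 'while', :=, id }.

{ $, 'else', 'end', 'then', 'while', :=, id }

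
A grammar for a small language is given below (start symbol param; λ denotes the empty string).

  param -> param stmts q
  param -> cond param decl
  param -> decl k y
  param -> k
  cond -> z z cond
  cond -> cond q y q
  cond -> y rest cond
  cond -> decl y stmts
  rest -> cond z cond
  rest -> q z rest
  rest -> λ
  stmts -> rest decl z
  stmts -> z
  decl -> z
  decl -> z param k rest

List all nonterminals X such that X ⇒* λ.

{ rest }

Directly nullable (have an λ-production): rest.
No other nonterminal has a production whose RHS symbols are all nullable.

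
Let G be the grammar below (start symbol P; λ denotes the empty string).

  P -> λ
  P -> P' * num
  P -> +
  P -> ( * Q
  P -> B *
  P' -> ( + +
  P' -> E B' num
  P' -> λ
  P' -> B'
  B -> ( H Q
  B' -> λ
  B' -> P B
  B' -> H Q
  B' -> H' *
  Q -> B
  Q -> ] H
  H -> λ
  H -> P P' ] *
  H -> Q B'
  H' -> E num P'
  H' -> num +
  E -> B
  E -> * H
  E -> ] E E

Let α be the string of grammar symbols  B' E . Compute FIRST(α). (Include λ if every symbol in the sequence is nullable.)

Add FIRST(B')\{λ} = { (, *, +, ], num }; B' is nullable, continue.
Add FIRST(E) = { (, *, ] }; E is not nullable, stop.

{ (, *, +, ], num }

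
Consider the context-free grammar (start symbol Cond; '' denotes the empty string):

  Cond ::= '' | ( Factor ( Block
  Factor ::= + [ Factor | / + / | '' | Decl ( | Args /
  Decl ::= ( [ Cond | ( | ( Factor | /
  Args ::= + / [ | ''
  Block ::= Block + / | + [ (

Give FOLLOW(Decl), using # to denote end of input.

In Factor ::= Decl (: add FIRST(() = { ( }.
Union: FOLLOW(Decl) = { ( }.

{ ( }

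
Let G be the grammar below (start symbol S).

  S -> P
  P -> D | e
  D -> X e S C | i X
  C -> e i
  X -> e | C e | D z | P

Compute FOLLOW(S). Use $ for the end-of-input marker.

S is the start symbol, so $ ∈ FOLLOW(S).
In D -> X e S C: add FIRST(C) = { e }.
Union: FOLLOW(S) = { $, e }.

{ $, e }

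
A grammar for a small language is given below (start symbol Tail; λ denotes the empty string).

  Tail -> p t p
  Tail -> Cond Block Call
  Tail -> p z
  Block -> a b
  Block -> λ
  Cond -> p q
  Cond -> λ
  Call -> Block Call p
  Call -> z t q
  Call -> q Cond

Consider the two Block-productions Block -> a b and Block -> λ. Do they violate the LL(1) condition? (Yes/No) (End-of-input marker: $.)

FIRST(a b) = { a } and FIRST(λ) = { λ }.
The second alternative is nullable and FOLLOW(Block) = { a, q, z } shares a with FIRST of the first — conflict.

Yes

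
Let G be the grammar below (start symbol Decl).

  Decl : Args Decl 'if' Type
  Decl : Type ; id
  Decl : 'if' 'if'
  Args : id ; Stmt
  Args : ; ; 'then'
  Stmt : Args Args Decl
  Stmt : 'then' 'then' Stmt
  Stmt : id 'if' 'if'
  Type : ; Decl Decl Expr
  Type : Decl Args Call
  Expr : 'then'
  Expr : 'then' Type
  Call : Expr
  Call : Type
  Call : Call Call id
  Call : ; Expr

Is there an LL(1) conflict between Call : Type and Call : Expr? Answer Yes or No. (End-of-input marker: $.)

FIRST(Type) = { 'if', ;, id } and FIRST(Expr) = { 'then' }.
The FIRST sets are disjoint and neither alternative is nullable — no conflict.

No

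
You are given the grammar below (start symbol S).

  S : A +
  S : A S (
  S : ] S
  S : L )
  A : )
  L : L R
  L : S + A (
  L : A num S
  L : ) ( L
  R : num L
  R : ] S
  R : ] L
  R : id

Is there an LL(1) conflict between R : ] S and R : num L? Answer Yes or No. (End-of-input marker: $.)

No

FIRST(] S) = { ] } and FIRST(num L) = { num }.
The FIRST sets are disjoint and neither alternative is nullable — no conflict.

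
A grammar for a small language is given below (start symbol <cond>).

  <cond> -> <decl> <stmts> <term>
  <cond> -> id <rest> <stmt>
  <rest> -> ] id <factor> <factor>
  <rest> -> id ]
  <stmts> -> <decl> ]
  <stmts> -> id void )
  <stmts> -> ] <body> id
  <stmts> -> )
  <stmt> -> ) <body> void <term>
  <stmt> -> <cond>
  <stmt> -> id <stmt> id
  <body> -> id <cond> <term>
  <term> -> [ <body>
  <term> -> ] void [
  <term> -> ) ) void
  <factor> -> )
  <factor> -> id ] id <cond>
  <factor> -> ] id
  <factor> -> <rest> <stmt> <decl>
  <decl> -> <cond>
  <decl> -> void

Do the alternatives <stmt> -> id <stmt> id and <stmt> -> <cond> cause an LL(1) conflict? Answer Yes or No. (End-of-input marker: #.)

Yes

FIRST(id <stmt> id) = { id } and FIRST(<cond>) = { id, void }.
Both contain id, so the two alternatives are not disjoint — LL(1) conflict.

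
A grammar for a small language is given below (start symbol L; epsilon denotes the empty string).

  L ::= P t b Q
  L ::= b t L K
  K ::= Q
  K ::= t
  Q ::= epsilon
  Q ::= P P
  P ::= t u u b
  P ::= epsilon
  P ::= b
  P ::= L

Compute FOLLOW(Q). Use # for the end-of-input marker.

{ #, b, t }

In L ::= P t b Q: Q is at the end, add FOLLOW(L) = { #, b, t }.
In K ::= Q: Q is at the end, add FOLLOW(K) = { #, b, t }.
Union: FOLLOW(Q) = { #, b, t }.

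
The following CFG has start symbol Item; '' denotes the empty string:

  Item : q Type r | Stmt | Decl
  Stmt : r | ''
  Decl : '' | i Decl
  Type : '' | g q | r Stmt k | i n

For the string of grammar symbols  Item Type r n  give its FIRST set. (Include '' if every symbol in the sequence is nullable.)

{ g, i, q, r }

Add FIRST(Item)\{''} = { i, q, r }; Item is nullable, continue.
Add FIRST(Type)\{''} = { g, i, r }; Type is nullable, continue.
r is a terminal; add {r} and stop.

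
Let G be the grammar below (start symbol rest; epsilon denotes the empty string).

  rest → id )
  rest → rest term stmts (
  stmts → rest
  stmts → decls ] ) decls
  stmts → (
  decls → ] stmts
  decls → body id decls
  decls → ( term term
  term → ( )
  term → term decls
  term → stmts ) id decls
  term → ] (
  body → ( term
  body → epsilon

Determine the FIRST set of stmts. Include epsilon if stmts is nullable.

From stmts → rest: add FIRST(rest) = { id }.
From stmts → decls ] ) decls: add FIRST(decls) = { (, ], id }.
stmts → ( contributes {(}.
Union: FIRST(stmts) = { (, ], id }.

{ (, ], id }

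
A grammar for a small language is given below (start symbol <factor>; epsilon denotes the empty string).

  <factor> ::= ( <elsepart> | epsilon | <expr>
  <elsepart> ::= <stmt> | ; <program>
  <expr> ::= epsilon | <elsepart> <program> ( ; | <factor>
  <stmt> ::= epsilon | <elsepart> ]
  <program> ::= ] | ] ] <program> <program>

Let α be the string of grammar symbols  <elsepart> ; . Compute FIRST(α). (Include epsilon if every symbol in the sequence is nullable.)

{ ;, ] }

Add FIRST(<elsepart>)\{epsilon} = { ;, ] }; <elsepart> is nullable, continue.
; is a terminal; add {;} and stop.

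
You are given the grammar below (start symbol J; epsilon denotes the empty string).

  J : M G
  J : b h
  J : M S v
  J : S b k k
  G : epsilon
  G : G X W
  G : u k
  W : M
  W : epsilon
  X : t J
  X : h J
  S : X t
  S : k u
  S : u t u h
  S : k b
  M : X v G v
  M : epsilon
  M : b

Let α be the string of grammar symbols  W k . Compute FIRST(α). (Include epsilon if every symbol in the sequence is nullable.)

{ b, h, k, t }

Add FIRST(W)\{epsilon} = { b, h, t }; W is nullable, continue.
k is a terminal; add {k} and stop.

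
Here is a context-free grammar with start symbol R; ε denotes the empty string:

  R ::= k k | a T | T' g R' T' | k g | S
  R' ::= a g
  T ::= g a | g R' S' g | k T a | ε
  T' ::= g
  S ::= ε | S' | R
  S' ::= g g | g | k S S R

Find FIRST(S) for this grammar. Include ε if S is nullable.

S ::= ε contributes ε.
From S ::= S': add FIRST(S') = { g, k }.
From S ::= R: add FIRST(R) = { a, g, k, ε } (including ε since R is nullable).
Union: FIRST(S) = { a, g, k, ε }.

{ a, g, k, ε }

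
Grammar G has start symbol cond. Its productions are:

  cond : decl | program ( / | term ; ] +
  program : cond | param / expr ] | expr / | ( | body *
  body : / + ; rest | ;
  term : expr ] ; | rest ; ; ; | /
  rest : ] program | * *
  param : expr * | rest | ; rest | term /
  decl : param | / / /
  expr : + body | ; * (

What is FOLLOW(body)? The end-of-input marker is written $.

{ *, /, ] }

In program : body *: add FIRST(*) = { * }.
In expr : + body: body is at the end, add FOLLOW(expr) = { *, /, ] }.
Union: FOLLOW(body) = { *, /, ] }.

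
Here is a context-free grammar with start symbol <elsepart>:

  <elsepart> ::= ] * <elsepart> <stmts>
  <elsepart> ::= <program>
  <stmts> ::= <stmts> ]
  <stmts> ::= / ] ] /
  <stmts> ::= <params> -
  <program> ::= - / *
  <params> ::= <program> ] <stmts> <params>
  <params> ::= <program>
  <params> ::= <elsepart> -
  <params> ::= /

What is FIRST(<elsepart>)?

<elsepart> ::= ] * <elsepart> <stmts> contributes {]}.
From <elsepart> ::= <program>: add FIRST(<program>) = { - }.
Union: FIRST(<elsepart>) = { -, ] }.

{ -, ] }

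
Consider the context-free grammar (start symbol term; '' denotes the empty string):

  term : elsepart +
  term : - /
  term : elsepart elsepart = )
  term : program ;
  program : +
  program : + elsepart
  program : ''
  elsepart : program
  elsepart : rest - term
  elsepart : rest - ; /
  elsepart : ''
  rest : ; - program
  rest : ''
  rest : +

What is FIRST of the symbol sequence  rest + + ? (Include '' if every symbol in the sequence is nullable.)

Add FIRST(rest)\{''} = { +, ; }; rest is nullable, continue.
+ is a terminal; add {+} and stop.

{ +, ; }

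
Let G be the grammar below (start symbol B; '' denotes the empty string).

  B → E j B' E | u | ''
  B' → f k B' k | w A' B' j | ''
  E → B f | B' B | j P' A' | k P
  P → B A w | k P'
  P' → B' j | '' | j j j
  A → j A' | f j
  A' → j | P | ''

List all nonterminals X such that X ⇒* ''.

{ A', B, B', E, P' }

Directly nullable (have an ''-production): B, B', P', A'.
E → B' B with every symbol nullable, so E is nullable.
No other nonterminal has a production whose RHS symbols are all nullable.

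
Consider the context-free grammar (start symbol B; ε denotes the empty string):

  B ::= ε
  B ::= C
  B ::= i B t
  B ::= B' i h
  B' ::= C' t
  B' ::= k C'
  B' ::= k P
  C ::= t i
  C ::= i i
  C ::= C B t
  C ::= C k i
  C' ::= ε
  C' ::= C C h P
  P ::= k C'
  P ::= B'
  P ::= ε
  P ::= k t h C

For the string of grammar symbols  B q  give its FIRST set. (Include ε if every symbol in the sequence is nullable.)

{ i, k, q, t }

Add FIRST(B)\{ε} = { i, k, t }; B is nullable, continue.
q is a terminal; add {q} and stop.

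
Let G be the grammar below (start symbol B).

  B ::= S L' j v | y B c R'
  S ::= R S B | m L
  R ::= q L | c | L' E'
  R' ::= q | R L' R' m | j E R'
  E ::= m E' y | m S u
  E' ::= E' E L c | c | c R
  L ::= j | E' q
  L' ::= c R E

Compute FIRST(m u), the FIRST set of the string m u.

{ m }

m is a terminal; add {m} and stop.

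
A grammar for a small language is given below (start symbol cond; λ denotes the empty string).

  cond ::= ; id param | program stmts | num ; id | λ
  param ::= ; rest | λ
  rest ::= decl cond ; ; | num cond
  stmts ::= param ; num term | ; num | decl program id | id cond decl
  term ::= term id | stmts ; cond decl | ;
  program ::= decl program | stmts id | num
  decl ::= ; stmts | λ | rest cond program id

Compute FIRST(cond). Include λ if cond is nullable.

{ ;, id, num, λ }

cond ::= ; id param contributes {;}.
From cond ::= program stmts: add FIRST(program) = { ;, id, num }.
cond ::= num ; id contributes {num}.
cond ::= λ contributes λ.
Union: FIRST(cond) = { ;, id, num, λ }.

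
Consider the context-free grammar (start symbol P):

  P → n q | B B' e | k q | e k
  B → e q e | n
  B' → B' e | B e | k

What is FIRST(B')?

From B' → B' e: add FIRST(B') = { e, k, n }.
From B' → B e: add FIRST(B) = { e, n }.
B' → k contributes {k}.
Union: FIRST(B') = { e, k, n }.

{ e, k, n }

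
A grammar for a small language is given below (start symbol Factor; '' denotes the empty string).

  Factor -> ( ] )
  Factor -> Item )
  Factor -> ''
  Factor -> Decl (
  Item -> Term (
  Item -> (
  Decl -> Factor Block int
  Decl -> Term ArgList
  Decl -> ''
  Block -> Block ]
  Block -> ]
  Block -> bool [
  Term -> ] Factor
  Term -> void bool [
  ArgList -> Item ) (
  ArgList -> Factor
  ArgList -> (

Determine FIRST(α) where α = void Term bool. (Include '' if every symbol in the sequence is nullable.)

{ void }

void is a terminal; add {void} and stop.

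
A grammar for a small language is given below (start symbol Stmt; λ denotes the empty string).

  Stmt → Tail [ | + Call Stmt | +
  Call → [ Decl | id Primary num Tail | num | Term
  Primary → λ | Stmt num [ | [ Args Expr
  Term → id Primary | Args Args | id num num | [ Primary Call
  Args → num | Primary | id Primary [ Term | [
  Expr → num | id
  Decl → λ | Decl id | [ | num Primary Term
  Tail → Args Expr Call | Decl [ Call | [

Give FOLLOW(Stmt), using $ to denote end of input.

{ $, num }

Stmt is the start symbol, so $ ∈ FOLLOW(Stmt).
In Stmt → + Call Stmt: Stmt is at the end, add FOLLOW(Stmt) = { $, num }.
In Primary → Stmt num [: add FIRST(num [) = { num }.
Union: FOLLOW(Stmt) = { $, num }.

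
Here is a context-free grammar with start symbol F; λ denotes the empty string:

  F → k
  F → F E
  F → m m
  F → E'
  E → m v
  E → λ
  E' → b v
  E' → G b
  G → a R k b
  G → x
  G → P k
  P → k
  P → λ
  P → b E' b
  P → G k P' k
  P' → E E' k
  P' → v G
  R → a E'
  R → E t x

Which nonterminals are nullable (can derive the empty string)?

{ E, P }

Directly nullable (have an λ-production): E, P.
No other nonterminal has a production whose RHS symbols are all nullable.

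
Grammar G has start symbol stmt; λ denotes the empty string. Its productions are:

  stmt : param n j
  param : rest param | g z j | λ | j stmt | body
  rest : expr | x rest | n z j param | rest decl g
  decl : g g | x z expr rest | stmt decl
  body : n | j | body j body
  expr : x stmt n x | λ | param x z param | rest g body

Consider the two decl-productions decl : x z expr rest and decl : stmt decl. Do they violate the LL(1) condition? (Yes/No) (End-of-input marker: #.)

Yes

FIRST(x z expr rest) = { x } and FIRST(stmt decl) = { g, j, n, x }.
Both contain x, so the two alternatives are not disjoint — LL(1) conflict.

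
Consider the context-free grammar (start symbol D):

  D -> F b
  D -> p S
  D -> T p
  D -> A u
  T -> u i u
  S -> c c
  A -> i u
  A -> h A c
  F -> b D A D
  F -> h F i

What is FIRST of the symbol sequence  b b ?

b is a terminal; add {b} and stop.

{ b }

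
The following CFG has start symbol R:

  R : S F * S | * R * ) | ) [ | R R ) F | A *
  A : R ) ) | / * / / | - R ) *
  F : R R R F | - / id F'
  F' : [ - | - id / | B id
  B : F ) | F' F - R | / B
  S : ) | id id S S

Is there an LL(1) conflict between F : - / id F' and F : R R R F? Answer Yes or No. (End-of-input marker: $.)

Yes

FIRST(- / id F') = { - } and FIRST(R R R F) = { ), *, -, /, id }.
Both contain -, so the two alternatives are not disjoint — LL(1) conflict.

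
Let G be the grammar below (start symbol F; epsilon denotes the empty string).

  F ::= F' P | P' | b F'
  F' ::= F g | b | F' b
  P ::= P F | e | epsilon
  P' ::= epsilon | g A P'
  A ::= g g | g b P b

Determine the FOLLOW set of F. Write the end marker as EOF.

F is the start symbol, so EOF ∈ FOLLOW(F).
In F' ::= F g: add FIRST(g) = { g }.
In P ::= P F: F is at the end, add FOLLOW(P) = { EOF, b, g }.
Union: FOLLOW(F) = { EOF, b, g }.

{ EOF, b, g }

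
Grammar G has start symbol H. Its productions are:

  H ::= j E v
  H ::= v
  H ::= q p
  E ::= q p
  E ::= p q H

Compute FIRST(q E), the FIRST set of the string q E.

{ q }

q is a terminal; add {q} and stop.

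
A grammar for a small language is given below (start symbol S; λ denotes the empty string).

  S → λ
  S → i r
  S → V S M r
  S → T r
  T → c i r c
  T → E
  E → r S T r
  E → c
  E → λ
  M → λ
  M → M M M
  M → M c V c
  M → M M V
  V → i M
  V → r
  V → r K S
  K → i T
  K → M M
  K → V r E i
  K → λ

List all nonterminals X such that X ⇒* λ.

Directly nullable (have an λ-production): S, E, M, K.
T → E with every symbol nullable, so T is nullable.
No other nonterminal has a production whose RHS symbols are all nullable.

{ E, K, M, S, T }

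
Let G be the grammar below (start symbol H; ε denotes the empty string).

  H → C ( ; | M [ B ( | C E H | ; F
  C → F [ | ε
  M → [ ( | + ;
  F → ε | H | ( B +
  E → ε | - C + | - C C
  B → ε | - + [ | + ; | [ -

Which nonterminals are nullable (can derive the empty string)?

{ B, C, E, F }

Directly nullable (have an ε-production): C, F, E, B.
No other nonterminal has a production whose RHS symbols are all nullable.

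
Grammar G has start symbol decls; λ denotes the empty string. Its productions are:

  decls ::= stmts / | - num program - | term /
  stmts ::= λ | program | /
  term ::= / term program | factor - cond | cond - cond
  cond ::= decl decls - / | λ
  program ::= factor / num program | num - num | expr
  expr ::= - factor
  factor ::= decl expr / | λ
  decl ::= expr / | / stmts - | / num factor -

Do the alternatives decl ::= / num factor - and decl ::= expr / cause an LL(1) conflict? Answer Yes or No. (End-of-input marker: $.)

No

FIRST(/ num factor -) = { / } and FIRST(expr /) = { - }.
The FIRST sets are disjoint and neither alternative is nullable — no conflict.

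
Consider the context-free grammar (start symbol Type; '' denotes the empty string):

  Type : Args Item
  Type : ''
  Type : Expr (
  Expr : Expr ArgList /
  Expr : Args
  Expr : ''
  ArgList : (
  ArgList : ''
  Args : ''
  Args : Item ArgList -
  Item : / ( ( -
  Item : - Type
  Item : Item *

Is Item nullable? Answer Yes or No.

Nullable nonterminals: ArgList, Args, Expr, Type.
No production of Item has an RHS whose symbols are all nullable, so Item is not nullable.

No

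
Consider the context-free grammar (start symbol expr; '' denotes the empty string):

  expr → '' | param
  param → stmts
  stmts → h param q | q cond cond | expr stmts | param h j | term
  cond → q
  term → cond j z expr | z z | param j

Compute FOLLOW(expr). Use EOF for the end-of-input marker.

expr is the start symbol, so EOF ∈ FOLLOW(expr).
In stmts → expr stmts: add FIRST(stmts) = { h, q, z }.
In term → cond j z expr: expr is at the end, add FOLLOW(term) = { EOF, h, j, q, z }.
Union: FOLLOW(expr) = { EOF, h, j, q, z }.

{ EOF, h, j, q, z }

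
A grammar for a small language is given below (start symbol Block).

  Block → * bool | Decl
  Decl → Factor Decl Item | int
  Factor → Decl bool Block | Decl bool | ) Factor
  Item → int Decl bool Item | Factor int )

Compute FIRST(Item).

Item → int Decl bool Item contributes {int}.
From Item → Factor int ): add FIRST(Factor) = { ), int }.
Union: FIRST(Item) = { ), int }.

{ ), int }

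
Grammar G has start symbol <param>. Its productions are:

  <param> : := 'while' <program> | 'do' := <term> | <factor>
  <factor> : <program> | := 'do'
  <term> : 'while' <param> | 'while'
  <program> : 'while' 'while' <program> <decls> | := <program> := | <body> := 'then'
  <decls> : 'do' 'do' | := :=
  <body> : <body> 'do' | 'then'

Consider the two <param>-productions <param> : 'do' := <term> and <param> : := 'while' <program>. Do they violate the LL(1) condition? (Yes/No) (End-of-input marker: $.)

No

FIRST('do' := <term>) = { 'do' } and FIRST(:= 'while' <program>) = { := }.
The FIRST sets are disjoint and neither alternative is nullable — no conflict.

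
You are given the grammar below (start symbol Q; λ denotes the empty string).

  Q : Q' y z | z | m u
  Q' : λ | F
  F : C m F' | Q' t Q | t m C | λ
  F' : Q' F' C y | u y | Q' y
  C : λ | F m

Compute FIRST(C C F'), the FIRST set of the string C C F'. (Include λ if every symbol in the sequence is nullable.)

Add FIRST(C)\{λ} = { m, t }; C is nullable, continue.
Add FIRST(C)\{λ} = { m, t }; C is nullable, continue.
Add FIRST(F') = { m, t, u, y }; F' is not nullable, stop.

{ m, t, u, y }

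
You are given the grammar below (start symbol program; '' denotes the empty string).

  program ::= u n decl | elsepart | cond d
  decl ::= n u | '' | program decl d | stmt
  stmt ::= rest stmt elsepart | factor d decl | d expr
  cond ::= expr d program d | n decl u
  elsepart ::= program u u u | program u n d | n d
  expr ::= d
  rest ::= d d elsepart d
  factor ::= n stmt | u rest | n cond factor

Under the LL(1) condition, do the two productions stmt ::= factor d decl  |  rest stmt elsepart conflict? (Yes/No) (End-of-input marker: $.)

FIRST(factor d decl) = { n, u } and FIRST(rest stmt elsepart) = { d }.
The FIRST sets are disjoint and neither alternative is nullable — no conflict.

No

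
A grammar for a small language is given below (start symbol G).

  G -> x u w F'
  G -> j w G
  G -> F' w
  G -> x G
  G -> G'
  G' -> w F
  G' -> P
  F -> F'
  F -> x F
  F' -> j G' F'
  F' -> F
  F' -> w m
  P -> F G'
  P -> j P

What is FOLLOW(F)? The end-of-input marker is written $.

In G' -> w F: F is at the end, add FOLLOW(G') = { $, j, w, x }.
In F -> x F: F is at the end, add FOLLOW(F) = { $, j, w, x }.
In F' -> F: F is at the end, add FOLLOW(F') = { $, j, w, x }.
In P -> F G': add FIRST(G') = { j, w, x }.
Union: FOLLOW(F) = { $, j, w, x }.

{ $, j, w, x }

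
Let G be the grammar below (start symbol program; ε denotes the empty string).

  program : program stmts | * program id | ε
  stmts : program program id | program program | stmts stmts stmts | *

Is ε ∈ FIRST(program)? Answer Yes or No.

program has an ε-production, so program ⇒ ε.

Yes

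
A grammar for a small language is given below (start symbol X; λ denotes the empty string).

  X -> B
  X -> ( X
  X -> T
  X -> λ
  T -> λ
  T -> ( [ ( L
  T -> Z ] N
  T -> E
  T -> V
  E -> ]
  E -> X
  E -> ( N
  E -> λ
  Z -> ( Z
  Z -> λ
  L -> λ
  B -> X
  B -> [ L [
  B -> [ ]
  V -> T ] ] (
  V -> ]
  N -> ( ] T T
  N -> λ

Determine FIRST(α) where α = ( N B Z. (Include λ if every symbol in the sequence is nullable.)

( is a terminal; add {(} and stop.

{ ( }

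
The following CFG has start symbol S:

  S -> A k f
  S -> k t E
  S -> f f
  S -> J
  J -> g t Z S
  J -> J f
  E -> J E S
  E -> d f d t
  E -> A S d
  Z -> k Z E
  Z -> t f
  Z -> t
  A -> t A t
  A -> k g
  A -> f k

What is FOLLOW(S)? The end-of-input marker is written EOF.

S is the start symbol, so EOF ∈ FOLLOW(S).
In J -> g t Z S: S is at the end, add FOLLOW(J) = { EOF, d, f, g, k, t }.
In E -> J E S: S is at the end, add FOLLOW(E) = { EOF, d, f, g, k, t }.
In E -> A S d: add FIRST(d) = { d }.
Union: FOLLOW(S) = { EOF, d, f, g, k, t }.

{ EOF, d, f, g, k, t }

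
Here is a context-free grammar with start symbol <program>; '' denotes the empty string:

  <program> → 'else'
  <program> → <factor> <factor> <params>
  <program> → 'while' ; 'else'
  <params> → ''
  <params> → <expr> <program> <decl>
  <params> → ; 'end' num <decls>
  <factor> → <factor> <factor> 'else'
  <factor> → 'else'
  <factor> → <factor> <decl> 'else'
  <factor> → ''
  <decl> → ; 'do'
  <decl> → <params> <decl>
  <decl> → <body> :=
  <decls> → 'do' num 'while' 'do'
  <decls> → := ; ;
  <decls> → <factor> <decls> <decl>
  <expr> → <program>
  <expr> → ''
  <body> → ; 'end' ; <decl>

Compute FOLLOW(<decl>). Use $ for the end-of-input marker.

{ $, 'else', 'while', :=, ; }

In <params> → <expr> <program> <decl>: <decl> is at the end, add FOLLOW(<params>) = { $, 'else', 'while', ; }.
In <factor> → <factor> <decl> 'else': add FIRST('else') = { 'else' }.
In <decl> → <params> <decl>: <decl> is at the end, add FOLLOW(<decl>) = { $, 'else', 'while', :=, ; }.
In <decls> → <factor> <decls> <decl>: <decl> is at the end, add FOLLOW(<decls>) = { $, 'else', 'while', ; }.
In <body> → ; 'end' ; <decl>: <decl> is at the end, add FOLLOW(<body>) = { := }.
Union: FOLLOW(<decl>) = { $, 'else', 'while', :=, ; }.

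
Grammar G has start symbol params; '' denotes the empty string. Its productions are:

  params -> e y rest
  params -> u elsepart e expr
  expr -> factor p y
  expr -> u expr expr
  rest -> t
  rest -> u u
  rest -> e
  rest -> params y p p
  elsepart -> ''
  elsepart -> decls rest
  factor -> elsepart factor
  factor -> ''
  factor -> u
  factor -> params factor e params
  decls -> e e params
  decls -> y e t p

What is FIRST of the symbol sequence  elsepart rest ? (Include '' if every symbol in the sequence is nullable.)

{ e, t, u, y }

Add FIRST(elsepart)\{''} = { e, y }; elsepart is nullable, continue.
Add FIRST(rest) = { e, t, u }; rest is not nullable, stop.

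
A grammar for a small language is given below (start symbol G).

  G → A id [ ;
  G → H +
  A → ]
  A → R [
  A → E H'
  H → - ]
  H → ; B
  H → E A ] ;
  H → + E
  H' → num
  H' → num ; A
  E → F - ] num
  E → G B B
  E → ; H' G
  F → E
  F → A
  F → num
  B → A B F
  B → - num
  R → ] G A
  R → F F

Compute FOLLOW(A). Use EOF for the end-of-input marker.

In G → A id [ ;: add FIRST(id [ ;) = { id }.
In H → E A ] ;: add FIRST(] ;) = { ] }.
In H' → num ; A: A is at the end, add FOLLOW(H') = { +, -, ;, [, ], id, num }.
In F → A: A is at the end, add FOLLOW(F) = { +, -, ;, [, ], num }.
In B → A B F: add FIRST(B F) = { +, -, ;, ], num }.
In R → ] G A: A is at the end, add FOLLOW(R) = { [ }.
Union: FOLLOW(A) = { +, -, ;, [, ], id, num }.

{ +, -, ;, [, ], id, num }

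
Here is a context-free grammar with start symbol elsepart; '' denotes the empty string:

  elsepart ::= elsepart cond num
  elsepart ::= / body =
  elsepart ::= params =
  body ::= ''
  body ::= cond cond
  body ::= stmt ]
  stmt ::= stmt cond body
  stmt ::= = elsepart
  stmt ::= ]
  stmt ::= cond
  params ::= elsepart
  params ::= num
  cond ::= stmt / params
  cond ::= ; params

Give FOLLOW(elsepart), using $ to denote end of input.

{ $, /, ;, =, ], num }

elsepart is the start symbol, so $ ∈ FOLLOW(elsepart).
In elsepart ::= elsepart cond num: add FIRST(cond num) = { ;, =, ] }.
In stmt ::= = elsepart: elsepart is at the end, add FOLLOW(stmt) = { /, ;, =, ] }.
In params ::= elsepart: elsepart is at the end, add FOLLOW(params) = { /, ;, =, ], num }.
Union: FOLLOW(elsepart) = { $, /, ;, =, ], num }.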